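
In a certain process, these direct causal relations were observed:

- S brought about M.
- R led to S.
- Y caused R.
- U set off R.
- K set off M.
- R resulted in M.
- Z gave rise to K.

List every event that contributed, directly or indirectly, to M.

Immediate causes of M: R, S, K.
Further upstream: Y, Z, U.

K, R, S, U, Y, Z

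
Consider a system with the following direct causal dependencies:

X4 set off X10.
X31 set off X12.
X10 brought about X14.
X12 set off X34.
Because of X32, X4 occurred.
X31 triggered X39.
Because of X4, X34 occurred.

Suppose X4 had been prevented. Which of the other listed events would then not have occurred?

X10, X14

Downstream of X4: X10, X14, X34.
Of those, still caused via another path: X34.
The remainder have no surviving cause.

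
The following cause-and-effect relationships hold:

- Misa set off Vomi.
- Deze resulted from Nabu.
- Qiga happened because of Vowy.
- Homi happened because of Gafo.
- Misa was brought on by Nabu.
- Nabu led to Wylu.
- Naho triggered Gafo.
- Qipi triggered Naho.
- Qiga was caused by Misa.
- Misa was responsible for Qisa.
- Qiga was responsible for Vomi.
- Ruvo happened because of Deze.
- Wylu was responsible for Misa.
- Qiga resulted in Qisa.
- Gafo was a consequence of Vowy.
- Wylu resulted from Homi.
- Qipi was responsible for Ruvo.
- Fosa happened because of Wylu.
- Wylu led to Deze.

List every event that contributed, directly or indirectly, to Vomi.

Gafo, Homi, Misa, Nabu, Naho, Qiga, Qipi, Vowy, Wylu

Immediate causes of Vomi: Misa, Qiga.
Further upstream: Vowy, Qipi, Naho, Gafo, Nabu, Homi, Wylu.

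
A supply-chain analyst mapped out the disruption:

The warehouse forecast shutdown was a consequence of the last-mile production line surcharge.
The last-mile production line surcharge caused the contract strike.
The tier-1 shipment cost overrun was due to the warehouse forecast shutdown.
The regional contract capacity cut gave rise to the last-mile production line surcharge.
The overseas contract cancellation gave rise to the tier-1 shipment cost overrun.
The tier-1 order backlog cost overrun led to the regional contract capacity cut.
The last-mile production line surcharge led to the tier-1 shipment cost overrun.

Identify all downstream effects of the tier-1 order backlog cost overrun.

the contract strike, the last-mile production line surcharge, the regional contract capacity cut, the tier-1 shipment cost overrun, the warehouse forecast shutdown

Direct effects: the regional contract capacity cut.
2 steps out: the last-mile production line surcharge.
3 steps out: the warehouse forecast shutdown, the tier-1 shipment cost overrun, the contract strike.
Not reachable from it: the overseas contract cancellation.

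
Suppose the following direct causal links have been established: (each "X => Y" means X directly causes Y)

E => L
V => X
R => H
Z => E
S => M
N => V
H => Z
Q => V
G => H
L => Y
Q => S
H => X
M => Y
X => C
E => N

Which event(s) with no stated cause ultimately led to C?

G, Q, R

Tracing upstream from C: C ← X ← H ← G.
A separate upstream branch: C ← X ← H ← R.
A separate upstream branch: C ← X ← V ← Q.
Each of those chain origins has no stated cause.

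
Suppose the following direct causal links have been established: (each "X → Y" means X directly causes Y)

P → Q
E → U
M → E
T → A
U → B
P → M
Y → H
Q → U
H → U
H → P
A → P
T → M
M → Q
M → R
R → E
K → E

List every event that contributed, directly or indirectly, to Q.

A, H, M, P, T, Y

Immediate causes of Q: P, M.
Further upstream: T, A, Y, H.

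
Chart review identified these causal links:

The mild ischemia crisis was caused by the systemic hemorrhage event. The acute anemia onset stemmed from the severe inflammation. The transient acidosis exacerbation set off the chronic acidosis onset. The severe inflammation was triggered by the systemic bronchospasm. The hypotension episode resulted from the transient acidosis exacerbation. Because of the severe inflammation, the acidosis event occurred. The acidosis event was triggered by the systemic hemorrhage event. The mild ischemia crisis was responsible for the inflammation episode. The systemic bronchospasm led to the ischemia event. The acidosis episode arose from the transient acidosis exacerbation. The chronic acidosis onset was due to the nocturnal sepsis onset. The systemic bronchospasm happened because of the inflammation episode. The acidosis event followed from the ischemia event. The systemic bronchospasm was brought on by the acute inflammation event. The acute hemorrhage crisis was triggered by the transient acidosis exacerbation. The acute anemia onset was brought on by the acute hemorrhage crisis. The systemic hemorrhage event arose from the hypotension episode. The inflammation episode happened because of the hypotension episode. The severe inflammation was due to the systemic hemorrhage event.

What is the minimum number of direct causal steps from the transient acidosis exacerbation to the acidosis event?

Shortest chain: the transient acidosis exacerbation → the hypotension episode → the systemic hemorrhage event → the acidosis event.

3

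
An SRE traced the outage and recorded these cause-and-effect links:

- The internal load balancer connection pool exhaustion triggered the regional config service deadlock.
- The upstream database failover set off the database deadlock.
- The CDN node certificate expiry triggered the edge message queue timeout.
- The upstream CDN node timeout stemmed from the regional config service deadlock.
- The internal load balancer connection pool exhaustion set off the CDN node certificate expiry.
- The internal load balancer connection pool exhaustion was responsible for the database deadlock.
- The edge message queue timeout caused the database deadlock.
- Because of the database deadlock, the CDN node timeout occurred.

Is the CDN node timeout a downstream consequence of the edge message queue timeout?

Yes

There is a causal chain: the edge message queue timeout → the database deadlock → the CDN node timeout.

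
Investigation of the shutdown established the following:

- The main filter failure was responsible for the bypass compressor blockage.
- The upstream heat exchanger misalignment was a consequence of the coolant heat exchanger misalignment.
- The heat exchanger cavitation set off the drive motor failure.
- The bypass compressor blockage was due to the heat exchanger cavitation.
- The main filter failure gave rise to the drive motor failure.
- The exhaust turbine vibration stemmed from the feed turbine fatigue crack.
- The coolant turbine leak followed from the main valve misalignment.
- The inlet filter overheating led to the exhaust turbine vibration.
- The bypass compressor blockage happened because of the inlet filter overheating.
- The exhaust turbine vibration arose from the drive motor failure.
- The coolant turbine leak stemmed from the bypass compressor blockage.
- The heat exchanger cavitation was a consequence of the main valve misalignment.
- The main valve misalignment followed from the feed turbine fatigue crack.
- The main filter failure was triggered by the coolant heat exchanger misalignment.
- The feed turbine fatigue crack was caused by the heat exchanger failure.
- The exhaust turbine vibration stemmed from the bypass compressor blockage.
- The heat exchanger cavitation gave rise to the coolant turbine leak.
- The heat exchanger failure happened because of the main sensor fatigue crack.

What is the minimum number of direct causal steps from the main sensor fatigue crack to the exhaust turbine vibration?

Shortest chain: the main sensor fatigue crack → the heat exchanger failure → the feed turbine fatigue crack → the exhaust turbine vibration.

3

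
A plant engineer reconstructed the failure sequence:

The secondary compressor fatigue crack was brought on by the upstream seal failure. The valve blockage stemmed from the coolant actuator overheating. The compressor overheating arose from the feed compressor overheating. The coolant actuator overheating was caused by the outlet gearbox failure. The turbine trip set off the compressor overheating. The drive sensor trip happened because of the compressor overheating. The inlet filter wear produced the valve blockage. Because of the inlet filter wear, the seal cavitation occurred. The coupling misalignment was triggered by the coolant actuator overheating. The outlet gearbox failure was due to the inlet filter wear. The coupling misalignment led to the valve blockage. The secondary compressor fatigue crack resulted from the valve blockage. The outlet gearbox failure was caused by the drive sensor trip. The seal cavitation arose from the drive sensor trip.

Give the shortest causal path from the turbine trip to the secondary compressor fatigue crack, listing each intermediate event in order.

the turbine trip → the compressor overheating
the compressor overheating → the drive sensor trip
the drive sensor trip → the outlet gearbox failure
the outlet gearbox failure → the coolant actuator overheating
the coolant actuator overheating → the valve blockage
the valve blockage → the secondary compressor fatigue crack
Length: 6 steps.

the turbine trip → the compressor overheating → the drive sensor trip → the outlet gearbox failure → the coolant actuator overheating → the valve blockage → the secondary compressor fatigue crack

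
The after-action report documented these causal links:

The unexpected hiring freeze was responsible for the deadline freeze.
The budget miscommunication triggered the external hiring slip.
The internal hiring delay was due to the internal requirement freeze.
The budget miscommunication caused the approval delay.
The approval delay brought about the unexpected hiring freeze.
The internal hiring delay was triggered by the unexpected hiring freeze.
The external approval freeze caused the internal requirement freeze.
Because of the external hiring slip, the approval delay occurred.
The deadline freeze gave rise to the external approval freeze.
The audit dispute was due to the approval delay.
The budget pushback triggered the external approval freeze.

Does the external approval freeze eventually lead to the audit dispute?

The external approval freeze leads to the internal requirement freeze, the internal hiring delay; the audit dispute is not among them.

No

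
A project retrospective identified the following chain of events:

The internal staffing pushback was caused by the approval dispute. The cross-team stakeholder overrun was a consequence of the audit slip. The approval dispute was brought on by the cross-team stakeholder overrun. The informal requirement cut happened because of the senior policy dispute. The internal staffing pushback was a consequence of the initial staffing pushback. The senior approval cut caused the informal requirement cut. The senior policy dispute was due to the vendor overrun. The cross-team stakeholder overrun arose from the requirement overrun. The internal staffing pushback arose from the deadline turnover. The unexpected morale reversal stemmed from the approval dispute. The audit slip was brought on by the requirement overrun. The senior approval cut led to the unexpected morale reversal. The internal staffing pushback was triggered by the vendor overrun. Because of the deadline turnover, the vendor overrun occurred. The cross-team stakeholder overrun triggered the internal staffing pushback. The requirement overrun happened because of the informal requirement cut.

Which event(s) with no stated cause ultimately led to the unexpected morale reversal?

Tracing upstream from the unexpected morale reversal: the unexpected morale reversal ← the senior approval cut.
A separate upstream branch: the unexpected morale reversal ← the approval dispute ← the cross-team stakeholder overrun ← the requirement overrun ← the informal requirement cut ← the senior policy dispute ← the vendor overrun ← the deadline turnover.
Each of those chain origins has no stated cause.

the deadline turnover, the senior approval cut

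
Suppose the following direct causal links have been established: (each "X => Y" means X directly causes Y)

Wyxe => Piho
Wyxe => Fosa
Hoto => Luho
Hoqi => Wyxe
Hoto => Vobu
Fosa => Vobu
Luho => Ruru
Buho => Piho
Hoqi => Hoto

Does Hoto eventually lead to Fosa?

No

Hoto leads to Luho, Vobu, Ruru; Fosa is not among them.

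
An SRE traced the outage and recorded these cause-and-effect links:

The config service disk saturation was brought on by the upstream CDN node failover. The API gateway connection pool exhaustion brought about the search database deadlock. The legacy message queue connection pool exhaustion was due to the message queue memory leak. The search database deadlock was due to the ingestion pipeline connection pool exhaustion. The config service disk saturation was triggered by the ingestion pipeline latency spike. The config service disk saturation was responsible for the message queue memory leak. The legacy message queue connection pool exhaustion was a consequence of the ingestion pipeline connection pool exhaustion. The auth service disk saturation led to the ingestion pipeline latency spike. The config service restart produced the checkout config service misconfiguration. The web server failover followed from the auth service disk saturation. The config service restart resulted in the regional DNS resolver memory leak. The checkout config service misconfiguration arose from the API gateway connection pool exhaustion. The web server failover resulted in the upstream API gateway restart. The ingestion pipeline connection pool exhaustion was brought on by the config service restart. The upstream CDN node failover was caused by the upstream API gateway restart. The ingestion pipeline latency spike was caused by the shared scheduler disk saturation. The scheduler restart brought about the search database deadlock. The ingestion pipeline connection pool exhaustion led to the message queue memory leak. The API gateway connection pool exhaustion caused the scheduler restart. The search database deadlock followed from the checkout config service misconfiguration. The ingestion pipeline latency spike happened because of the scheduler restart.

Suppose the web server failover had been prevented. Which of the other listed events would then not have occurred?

Downstream of the web server failover: the upstream API gateway restart, the upstream CDN node failover, the config service disk saturation, the message queue memory leak, the legacy message queue connection pool exhaustion.
Of those, still caused via another path: the config service disk saturation, the message queue memory leak, the legacy message queue connection pool exhaustion.
The remainder have no surviving cause.

the upstream API gateway restart, the upstream CDN node failover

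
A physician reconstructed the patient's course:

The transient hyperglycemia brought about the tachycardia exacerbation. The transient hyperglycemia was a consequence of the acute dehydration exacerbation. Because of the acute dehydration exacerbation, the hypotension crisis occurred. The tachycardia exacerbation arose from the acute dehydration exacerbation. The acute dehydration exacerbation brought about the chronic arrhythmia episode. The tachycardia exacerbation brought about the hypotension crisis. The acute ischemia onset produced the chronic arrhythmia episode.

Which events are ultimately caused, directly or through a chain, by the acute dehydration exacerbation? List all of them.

the chronic arrhythmia episode, the hypotension crisis, the tachycardia exacerbation, the transient hyperglycemia

Direct effects: the transient hyperglycemia, the tachycardia exacerbation, the hypotension crisis, the chronic arrhythmia episode.
Not reachable from it: the acute ischemia onset.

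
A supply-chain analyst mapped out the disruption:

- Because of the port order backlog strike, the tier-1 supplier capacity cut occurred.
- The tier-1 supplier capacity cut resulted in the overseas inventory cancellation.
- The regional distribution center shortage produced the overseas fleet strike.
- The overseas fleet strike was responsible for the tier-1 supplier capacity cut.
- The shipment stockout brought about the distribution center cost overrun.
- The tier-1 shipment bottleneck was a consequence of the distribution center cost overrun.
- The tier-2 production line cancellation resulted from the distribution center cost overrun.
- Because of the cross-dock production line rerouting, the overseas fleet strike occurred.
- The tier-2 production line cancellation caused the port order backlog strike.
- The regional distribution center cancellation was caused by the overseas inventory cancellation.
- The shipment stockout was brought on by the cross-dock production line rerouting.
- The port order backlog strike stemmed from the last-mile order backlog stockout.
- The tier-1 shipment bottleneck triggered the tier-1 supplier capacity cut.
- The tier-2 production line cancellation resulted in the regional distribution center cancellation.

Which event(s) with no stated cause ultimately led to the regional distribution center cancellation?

Tracing upstream from the regional distribution center cancellation: the regional distribution center cancellation ← the overseas inventory cancellation ← the tier-1 supplier capacity cut ← the overseas fleet strike ← the regional distribution center shortage.
A separate upstream branch: the regional distribution center cancellation ← the tier-2 production line cancellation ← the distribution center cost overrun ← the shipment stockout ← the cross-dock production line rerouting.
A separate upstream branch: the regional distribution center cancellation ← the overseas inventory cancellation ← the tier-1 supplier capacity cut ← the port order backlog strike ← the last-mile order backlog stockout.
Each of those chain origins has no stated cause.

the cross-dock production line rerouting, the last-mile order backlog stockout, the regional distribution center shortage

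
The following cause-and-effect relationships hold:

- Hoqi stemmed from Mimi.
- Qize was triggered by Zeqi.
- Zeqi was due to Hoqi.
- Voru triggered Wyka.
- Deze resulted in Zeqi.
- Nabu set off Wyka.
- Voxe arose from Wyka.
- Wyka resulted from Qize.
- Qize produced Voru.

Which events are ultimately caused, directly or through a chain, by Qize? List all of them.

Voru, Voxe, Wyka

Direct effects: Voru, Wyka.
2 steps out: Voxe.
Not reachable from it: Mimi, Deze, Hoqi, Zeqi, Nabu.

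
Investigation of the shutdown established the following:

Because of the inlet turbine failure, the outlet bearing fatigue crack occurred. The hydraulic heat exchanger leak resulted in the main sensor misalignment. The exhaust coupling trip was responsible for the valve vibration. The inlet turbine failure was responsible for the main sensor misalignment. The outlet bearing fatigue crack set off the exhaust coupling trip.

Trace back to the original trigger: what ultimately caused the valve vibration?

the inlet turbine failure

Tracing upstream from the valve vibration: the valve vibration ← the exhaust coupling trip ← the outlet bearing fatigue crack ← the inlet turbine failure.
The inlet turbine failure has no stated cause, so it is the root.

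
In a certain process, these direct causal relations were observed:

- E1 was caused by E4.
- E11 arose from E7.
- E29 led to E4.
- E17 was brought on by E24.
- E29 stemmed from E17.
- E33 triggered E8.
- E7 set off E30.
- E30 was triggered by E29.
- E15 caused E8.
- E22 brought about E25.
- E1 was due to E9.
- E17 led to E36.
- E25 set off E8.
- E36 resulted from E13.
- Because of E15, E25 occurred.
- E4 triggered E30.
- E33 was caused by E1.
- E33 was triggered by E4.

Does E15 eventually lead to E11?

E15 leads to E25, E8; E11 is not among them.

No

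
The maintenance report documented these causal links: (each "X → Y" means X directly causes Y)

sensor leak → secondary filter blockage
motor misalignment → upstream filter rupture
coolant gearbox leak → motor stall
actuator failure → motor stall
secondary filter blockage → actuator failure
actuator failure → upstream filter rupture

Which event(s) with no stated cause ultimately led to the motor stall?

Tracing upstream from the motor stall: the motor stall ← the actuator failure ← the secondary filter blockage ← the sensor leak.
A separate upstream branch: the motor stall ← the coolant gearbox leak.
Each of those chain origins has no stated cause.

the coolant gearbox leak, the sensor leak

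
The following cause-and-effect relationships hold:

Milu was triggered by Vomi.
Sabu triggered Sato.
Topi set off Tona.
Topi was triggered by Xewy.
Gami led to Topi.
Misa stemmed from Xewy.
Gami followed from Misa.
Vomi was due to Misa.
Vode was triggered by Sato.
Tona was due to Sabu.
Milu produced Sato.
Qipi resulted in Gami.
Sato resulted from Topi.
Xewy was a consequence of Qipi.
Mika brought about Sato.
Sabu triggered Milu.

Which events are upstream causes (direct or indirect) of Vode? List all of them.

Immediate cause of Vode: Sato.
Further upstream: Qipi, Sabu, Xewy, Misa, Gami, Vomi, Milu, Mika, Topi.

Gami, Mika, Milu, Misa, Qipi, Sabu, Sato, Topi, Vomi, Xewy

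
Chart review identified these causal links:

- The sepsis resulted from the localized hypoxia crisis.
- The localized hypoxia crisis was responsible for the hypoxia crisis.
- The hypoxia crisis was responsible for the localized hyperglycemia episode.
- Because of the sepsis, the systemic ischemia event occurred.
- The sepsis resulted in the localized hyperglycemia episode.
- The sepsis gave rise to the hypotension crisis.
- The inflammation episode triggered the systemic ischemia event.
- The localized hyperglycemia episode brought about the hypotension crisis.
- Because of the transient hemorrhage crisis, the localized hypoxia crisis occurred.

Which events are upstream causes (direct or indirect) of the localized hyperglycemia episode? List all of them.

Immediate causes of the localized hyperglycemia episode: the sepsis, the hypoxia crisis.
Further upstream: the transient hemorrhage crisis, the localized hypoxia crisis.

the hypoxia crisis, the localized hypoxia crisis, the sepsis, the transient hemorrhage crisis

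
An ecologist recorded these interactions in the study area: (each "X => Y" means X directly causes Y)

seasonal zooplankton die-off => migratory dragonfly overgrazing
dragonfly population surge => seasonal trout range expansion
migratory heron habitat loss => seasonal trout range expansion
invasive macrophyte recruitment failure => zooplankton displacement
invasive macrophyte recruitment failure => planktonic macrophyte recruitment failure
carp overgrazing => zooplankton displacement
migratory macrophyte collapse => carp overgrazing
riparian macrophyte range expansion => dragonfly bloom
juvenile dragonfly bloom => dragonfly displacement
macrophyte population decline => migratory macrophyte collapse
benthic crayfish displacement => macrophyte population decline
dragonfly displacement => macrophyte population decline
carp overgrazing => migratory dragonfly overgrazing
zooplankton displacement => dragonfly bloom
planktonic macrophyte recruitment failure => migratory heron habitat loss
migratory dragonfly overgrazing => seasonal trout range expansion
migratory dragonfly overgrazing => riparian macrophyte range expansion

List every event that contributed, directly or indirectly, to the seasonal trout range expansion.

the benthic crayfish displacement, the carp overgrazing, the dragonfly displacement, the dragonfly population surge, the invasive macrophyte recruitment failure, the juvenile dragonfly bloom, the macrophyte population decline, the migratory dragonfly overgrazing, the migratory heron habitat loss, the migratory macrophyte collapse, the planktonic macrophyte recruitment failure, the seasonal zooplankton die-off

Immediate causes of the seasonal trout range expansion: the migratory dragonfly overgrazing, the migratory heron habitat loss, the dragonfly population surge.
Further upstream: the juvenile dragonfly bloom, the invasive macrophyte recruitment failure, the planktonic macrophyte recruitment failure, the dragonfly displacement, the benthic crayfish displacement, the macrophyte population decline, the migratory macrophyte collapse, the seasonal zooplankton die-off, the carp overgrazing.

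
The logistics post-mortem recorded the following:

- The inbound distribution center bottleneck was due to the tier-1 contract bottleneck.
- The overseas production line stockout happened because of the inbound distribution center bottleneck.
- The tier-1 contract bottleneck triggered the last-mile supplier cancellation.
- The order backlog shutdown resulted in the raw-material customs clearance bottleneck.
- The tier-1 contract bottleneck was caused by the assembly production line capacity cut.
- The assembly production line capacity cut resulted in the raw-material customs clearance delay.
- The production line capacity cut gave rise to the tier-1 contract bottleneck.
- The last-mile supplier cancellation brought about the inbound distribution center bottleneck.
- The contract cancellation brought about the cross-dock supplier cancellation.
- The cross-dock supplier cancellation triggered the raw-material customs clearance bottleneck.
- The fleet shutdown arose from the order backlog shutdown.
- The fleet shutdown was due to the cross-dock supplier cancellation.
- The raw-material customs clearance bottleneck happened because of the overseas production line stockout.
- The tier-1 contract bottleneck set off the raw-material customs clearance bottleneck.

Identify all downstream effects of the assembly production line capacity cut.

the inbound distribution center bottleneck, the last-mile supplier cancellation, the overseas production line stockout, the raw-material customs clearance bottleneck, the raw-material customs clearance delay, the tier-1 contract bottleneck

Direct effects: the raw-material customs clearance delay, the tier-1 contract bottleneck.
2 steps out: the last-mile supplier cancellation, the inbound distribution center bottleneck, the raw-material customs clearance bottleneck.
3 steps out: the overseas production line stockout.
Not reachable from it: the production line capacity cut, the contract cancellation, the order backlog shutdown, the cross-dock supplier cancellation, the fleet shutdown.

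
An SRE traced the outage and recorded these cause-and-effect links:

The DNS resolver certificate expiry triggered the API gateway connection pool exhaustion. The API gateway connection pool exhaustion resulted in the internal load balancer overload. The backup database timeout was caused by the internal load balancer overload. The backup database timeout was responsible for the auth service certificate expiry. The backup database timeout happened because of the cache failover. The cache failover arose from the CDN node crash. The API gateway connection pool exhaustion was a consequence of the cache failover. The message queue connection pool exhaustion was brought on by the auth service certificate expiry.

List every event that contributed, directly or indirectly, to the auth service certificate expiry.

Immediate cause of the auth service certificate expiry: the backup database timeout.
Further upstream: the CDN node crash, the cache failover, the API gateway connection pool exhaustion, the internal load balancer overload, the DNS resolver certificate expiry.

the API gateway connection pool exhaustion, the CDN node crash, the DNS resolver certificate expiry, the backup database timeout, the cache failover, the internal load balancer overload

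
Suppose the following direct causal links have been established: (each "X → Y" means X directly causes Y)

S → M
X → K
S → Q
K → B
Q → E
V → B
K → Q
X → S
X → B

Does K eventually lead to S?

K leads to Q, E, B; S is not among them.

No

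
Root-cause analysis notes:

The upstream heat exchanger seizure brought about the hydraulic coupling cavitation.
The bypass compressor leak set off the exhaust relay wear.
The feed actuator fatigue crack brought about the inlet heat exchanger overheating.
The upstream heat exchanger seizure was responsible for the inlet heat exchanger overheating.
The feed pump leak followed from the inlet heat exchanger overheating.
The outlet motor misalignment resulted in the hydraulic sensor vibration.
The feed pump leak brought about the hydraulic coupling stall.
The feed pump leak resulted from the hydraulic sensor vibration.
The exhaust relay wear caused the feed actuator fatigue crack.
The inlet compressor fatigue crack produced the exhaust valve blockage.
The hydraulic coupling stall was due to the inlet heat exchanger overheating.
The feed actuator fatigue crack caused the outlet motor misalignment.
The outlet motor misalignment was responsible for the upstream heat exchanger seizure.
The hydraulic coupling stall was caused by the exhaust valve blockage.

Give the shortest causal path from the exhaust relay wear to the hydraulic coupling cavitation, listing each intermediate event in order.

the exhaust relay wear → the feed actuator fatigue crack
the feed actuator fatigue crack → the outlet motor misalignment
the outlet motor misalignment → the upstream heat exchanger seizure
the upstream heat exchanger seizure → the hydraulic coupling cavitation
Length: 4 steps.

the exhaust relay wear → the feed actuator fatigue crack → the outlet motor misalignment → the upstream heat exchanger seizure → the hydraulic coupling cavitation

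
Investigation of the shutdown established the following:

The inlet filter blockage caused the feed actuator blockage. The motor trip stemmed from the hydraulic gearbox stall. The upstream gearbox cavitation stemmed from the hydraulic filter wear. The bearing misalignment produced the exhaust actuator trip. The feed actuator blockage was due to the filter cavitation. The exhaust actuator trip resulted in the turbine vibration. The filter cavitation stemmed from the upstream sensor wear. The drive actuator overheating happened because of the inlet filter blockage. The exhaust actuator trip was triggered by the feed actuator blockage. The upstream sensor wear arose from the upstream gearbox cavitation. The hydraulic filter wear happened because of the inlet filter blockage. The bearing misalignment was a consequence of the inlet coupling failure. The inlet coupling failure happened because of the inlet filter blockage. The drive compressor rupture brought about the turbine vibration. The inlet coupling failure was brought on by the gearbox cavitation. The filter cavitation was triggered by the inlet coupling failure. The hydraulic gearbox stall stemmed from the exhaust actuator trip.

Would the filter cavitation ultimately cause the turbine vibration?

There is a causal chain: the filter cavitation → the feed actuator blockage → the exhaust actuator trip → the turbine vibration.

Yes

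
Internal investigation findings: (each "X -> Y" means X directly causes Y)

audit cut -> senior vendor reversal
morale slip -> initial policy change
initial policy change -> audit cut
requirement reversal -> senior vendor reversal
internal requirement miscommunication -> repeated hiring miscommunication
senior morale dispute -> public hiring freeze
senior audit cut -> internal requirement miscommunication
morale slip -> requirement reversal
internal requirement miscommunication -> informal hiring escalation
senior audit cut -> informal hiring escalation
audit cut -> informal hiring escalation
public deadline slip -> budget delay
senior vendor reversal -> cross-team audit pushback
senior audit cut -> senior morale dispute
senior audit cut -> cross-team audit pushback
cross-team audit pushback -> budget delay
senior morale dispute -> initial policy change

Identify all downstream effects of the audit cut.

the budget delay, the cross-team audit pushback, the informal hiring escalation, the senior vendor reversal

Direct effects: the senior vendor reversal, the informal hiring escalation.
2 steps out: the cross-team audit pushback.
3 steps out: the budget delay.
Not reachable from it: the senior audit cut, the internal requirement miscommunication, the repeated hiring miscommunication, the morale slip, the senior morale dispute, the initial policy change, the public hiring freeze, the requirement reversal, the public deadline slip.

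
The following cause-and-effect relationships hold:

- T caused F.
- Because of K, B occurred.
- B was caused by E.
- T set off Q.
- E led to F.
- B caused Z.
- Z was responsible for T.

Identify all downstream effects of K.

Direct effects: B.
2 steps out: Z.
3 steps out: T.
4 steps out: Q, F.
Not reachable from it: E.

B, F, Q, T, Z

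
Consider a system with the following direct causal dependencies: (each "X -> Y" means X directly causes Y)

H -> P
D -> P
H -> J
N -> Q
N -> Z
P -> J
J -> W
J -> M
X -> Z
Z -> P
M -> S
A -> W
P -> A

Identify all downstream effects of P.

Direct effects: J, A.
2 steps out: M, W.
3 steps out: S.
Not reachable from it: N, Q, H, D, X, Z.

A, J, M, S, W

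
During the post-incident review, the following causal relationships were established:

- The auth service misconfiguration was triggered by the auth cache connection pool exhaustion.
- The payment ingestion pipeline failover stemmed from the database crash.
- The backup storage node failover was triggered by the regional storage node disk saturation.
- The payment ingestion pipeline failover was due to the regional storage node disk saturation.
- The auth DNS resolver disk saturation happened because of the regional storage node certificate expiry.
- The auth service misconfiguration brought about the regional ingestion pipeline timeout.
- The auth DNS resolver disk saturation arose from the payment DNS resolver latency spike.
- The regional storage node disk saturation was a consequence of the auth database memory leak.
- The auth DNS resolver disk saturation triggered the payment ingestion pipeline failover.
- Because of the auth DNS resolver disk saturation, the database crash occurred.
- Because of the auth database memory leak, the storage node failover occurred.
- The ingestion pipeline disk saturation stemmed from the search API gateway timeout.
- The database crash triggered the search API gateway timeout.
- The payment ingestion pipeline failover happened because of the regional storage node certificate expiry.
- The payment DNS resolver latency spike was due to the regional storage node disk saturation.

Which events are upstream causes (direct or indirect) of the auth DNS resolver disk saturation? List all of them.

the auth database memory leak, the payment DNS resolver latency spike, the regional storage node certificate expiry, the regional storage node disk saturation

Immediate causes of the auth DNS resolver disk saturation: the regional storage node certificate expiry, the payment DNS resolver latency spike.
Further upstream: the auth database memory leak, the regional storage node disk saturation.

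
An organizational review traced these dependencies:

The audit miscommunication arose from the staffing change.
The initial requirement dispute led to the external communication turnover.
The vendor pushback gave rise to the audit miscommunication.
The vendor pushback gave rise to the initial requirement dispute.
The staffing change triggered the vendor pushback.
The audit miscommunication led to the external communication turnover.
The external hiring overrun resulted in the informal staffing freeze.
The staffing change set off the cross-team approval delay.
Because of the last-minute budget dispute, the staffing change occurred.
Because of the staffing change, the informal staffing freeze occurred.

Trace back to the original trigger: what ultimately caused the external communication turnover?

Tracing upstream from the external communication turnover: the external communication turnover ← the audit miscommunication ← the staffing change ← the last-minute budget dispute.
The last-minute budget dispute has no stated cause, so it is the root.

the last-minute budget dispute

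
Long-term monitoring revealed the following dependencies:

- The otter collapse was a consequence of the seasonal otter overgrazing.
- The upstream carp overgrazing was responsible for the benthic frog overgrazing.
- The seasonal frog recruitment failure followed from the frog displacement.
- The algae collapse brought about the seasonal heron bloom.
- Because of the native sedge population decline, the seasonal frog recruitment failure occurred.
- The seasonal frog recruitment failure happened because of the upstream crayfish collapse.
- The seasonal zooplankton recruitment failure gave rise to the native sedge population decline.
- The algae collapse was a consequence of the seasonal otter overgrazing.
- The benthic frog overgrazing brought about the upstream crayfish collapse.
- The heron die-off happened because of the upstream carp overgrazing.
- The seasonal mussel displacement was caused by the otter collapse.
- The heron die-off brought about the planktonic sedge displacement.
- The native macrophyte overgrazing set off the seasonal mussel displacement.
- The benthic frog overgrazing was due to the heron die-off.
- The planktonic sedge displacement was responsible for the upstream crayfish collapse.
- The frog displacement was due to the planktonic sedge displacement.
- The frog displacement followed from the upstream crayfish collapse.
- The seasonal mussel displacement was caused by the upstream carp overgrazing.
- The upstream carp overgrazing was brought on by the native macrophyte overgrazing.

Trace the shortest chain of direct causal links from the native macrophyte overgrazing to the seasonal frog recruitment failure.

the native macrophyte overgrazing → the upstream carp overgrazing → the benthic frog overgrazing → the upstream crayfish collapse → the seasonal frog recruitment failure

the native macrophyte overgrazing → the upstream carp overgrazing
the upstream carp overgrazing → the benthic frog overgrazing
the benthic frog overgrazing → the upstream crayfish collapse
the upstream crayfish collapse → the seasonal frog recruitment failure
Length: 4 steps.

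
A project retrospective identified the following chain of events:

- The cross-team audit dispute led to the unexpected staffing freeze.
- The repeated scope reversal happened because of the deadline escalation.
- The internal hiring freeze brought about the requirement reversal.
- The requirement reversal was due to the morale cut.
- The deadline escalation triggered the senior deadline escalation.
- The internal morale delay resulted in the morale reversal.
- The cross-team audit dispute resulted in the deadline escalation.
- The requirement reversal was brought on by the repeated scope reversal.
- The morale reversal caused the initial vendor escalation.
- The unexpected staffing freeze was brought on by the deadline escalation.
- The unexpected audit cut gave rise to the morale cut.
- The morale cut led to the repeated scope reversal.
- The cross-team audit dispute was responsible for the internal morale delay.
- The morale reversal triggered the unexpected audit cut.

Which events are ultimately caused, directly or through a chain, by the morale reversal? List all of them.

Direct effects: the initial vendor escalation, the unexpected audit cut.
2 steps out: the morale cut.
3 steps out: the repeated scope reversal, the requirement reversal.
Not reachable from it: the cross-team audit dispute, the internal morale delay, the deadline escalation, the senior deadline escalation, the unexpected staffing freeze, the internal hiring freeze.

the initial vendor escalation, the morale cut, the repeated scope reversal, the requirement reversal, the unexpected audit cut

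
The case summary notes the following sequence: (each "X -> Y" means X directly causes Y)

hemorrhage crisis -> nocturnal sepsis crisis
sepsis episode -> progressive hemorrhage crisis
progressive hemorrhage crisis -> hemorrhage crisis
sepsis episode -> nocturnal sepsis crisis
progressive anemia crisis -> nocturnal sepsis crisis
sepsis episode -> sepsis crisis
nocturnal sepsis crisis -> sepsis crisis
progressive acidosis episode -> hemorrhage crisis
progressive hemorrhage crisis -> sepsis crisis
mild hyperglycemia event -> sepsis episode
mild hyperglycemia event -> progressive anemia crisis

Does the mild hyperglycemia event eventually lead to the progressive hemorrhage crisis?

There is a causal chain: the mild hyperglycemia event → the sepsis episode → the progressive hemorrhage crisis.

Yes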